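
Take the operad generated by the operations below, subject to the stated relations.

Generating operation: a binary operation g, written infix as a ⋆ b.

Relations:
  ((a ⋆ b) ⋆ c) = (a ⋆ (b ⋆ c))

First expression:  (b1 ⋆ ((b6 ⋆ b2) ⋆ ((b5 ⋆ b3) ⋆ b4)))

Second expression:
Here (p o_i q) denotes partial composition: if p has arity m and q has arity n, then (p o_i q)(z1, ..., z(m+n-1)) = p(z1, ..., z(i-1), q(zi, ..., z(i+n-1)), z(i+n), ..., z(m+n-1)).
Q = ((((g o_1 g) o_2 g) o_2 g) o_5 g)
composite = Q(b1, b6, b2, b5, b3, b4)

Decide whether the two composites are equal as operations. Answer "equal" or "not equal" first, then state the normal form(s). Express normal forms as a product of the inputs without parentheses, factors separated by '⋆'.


equal — both sides give b1 ⋆ b6 ⋆ b2 ⋆ b5 ⋆ b3 ⋆ b4


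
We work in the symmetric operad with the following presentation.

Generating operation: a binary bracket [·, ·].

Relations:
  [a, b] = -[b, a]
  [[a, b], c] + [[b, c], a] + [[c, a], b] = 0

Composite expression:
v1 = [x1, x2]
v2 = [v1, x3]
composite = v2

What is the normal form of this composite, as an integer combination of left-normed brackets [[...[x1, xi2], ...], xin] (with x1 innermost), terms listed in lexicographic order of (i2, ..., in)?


Left-normed coefficients sit on the x1-initial expansion words.
Composite bracket: [[x1, x2], x3]
The bracket unfolds into 4 signed words via [a, b] = ab - ba (2^2 = 4).
Coefficients come from the x1-initial words:
  x1x2x3 (sign +1) contributes +[[x1, x2], x3]

[[x1, x2], x3]


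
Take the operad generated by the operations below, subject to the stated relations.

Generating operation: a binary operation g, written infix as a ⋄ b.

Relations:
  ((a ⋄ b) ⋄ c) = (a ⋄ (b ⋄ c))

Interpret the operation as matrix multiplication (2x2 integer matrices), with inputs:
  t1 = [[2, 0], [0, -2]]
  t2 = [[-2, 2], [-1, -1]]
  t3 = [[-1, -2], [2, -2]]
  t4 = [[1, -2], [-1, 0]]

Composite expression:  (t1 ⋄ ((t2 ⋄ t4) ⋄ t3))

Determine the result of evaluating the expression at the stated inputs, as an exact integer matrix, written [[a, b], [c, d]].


[[24, 0], [-8, 8]]

(t2 ⋄ t4) = [[-4, 4], [0, 2]]
((t2 ⋄ t4) ⋄ t3) = [[12, 0], [4, -4]]
(t1 ⋄ ((t2 ⋄ t4) ⋄ t3)) = [[24, 0], [-8, 8]]


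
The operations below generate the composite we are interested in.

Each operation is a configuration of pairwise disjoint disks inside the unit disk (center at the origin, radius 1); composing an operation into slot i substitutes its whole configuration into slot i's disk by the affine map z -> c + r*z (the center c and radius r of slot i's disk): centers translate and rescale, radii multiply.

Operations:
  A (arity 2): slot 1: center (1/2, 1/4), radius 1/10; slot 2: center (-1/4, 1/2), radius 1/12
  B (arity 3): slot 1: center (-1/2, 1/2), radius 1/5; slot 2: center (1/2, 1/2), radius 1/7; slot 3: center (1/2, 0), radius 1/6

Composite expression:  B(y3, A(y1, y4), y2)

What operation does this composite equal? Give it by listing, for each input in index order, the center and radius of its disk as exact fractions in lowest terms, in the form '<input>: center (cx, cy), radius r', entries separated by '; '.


y1: center (4/7, 15/28), radius 1/70; y2: center (1/2, 0), radius 1/6; y3: center (-1/2, 1/2), radius 1/5; y4: center (13/28, 4/7), radius 1/84

Follow each y-input down from B: c' goes to c + r*c', radius to r*r'.
tracing y3 down its 1-map path: center (-1/2, 1/2), radius 1/5
tracing y1 down its 2-map path: center (4/7, 15/28), radius 1/70
tracing y4 down its 2-map path: center (13/28, 4/7), radius 1/84
tracing y2 down its 1-map path: center (1/2, 0), radius 1/6


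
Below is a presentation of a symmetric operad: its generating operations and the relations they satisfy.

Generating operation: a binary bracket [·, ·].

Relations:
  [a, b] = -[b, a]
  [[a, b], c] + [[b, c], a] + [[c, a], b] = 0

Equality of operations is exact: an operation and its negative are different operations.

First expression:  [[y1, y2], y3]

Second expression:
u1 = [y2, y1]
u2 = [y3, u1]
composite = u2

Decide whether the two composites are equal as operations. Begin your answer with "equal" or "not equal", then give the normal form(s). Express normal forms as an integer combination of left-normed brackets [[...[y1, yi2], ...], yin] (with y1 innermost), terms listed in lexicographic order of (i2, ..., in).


Normal form of the first expression: [[y1, y2], y3]
Normal form of the second expression: [[y1, y2], y3]
One common form — equal.

equal; both compose to [[y1, y2], y3]


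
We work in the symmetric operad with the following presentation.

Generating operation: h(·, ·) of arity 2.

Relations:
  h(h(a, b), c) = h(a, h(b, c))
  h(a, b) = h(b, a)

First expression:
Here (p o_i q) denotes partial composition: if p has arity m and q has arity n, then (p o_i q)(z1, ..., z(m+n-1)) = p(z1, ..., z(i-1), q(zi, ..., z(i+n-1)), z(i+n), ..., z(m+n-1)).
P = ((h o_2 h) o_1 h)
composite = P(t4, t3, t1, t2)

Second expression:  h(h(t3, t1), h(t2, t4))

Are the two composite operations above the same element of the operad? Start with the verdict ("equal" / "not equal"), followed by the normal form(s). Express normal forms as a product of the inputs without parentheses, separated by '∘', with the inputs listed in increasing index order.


equal; the common form is t1 ∘ t2 ∘ t3 ∘ t4


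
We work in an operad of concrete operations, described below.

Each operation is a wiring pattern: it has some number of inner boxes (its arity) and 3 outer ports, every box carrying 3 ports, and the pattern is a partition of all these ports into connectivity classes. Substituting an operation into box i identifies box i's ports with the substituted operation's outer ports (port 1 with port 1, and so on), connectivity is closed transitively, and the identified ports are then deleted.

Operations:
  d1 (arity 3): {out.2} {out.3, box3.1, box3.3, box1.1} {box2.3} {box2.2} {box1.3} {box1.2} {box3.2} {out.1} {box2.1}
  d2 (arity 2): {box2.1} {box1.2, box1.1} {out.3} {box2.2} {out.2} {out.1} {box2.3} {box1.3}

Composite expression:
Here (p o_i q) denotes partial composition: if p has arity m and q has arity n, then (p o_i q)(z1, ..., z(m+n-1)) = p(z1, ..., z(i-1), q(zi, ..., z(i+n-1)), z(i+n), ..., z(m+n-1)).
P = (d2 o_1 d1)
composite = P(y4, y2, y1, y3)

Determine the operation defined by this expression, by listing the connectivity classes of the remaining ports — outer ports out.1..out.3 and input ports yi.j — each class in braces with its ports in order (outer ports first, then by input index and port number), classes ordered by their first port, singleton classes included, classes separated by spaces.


{out.1} {out.2} {out.3} {y1.1, y1.3, y4.1} {y1.2} {y2.1} {y2.2} {y2.3} {y3.1} {y3.2} {y3.3} {y4.2} {y4.3}

Reachability decides: close wires over d2-identified ports.
the subtree at d1 composes to {out.1} {out.2} {out.3, y1.1, y1.3, y4.1} {y1.2} {y2.1} {y2.2} {y2.3} {y4.2} {y4.3} on (y4, y2, y1); out.j = own outer ports
the subtree at d2 composes to {out.1} {out.2} {out.3} {y1.1, y1.3, y4.1} {y1.2} {y2.1} {y2.2} {y2.3} {y3.1} {y3.2} {y3.3} {y4.2} {y4.3} on (y4, y2, y1, y3); out.j = own outer ports


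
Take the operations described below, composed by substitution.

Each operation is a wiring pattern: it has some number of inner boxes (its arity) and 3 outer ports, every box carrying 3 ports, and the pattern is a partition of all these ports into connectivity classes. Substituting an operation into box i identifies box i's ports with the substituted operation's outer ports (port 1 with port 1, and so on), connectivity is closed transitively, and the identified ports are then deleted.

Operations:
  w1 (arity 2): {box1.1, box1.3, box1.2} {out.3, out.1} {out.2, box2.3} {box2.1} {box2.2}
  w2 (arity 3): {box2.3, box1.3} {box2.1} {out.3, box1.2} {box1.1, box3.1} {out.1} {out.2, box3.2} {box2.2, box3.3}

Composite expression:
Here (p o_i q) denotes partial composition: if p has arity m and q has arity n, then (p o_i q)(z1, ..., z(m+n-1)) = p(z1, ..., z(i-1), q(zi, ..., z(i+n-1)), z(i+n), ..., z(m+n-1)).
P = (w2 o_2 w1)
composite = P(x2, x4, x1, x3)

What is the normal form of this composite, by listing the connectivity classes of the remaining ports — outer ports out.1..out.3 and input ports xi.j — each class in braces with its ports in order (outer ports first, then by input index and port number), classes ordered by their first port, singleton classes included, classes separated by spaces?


Reachability decides: close wires over w2-identified ports.
composing w1 on (x4, x1), with out.j its own outer ports: {out.1, out.3} {out.2, x1.3} {x1.1} {x1.2} {x4.1, x4.2, x4.3}
composing w2 on (x2, x4, x1, x3), with out.j its own outer ports: {out.1} {out.2, x3.2} {out.3, x2.2} {x1.1} {x1.2} {x1.3, x3.3} {x2.1, x3.1} {x2.3} {x4.1, x4.2, x4.3}

{out.1} {out.2, x3.2} {out.3, x2.2} {x1.1} {x1.2} {x1.3, x3.3} {x2.1, x3.1} {x2.3} {x4.1, x4.2, x4.3}


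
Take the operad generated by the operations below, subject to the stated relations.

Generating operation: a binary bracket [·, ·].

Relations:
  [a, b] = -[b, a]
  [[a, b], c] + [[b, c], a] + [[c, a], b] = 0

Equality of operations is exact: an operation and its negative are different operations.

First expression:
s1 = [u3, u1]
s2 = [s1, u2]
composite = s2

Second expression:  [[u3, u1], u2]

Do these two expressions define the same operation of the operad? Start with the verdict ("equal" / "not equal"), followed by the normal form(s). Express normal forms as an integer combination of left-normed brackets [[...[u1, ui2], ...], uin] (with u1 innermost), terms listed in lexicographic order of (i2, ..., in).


equal: each reduces to -[[u1, u3], u2]

The first composite normalizes to -[[u1, u3], u2]
The second composite normalizes to -[[u1, u3], u2]
One common form — equal.


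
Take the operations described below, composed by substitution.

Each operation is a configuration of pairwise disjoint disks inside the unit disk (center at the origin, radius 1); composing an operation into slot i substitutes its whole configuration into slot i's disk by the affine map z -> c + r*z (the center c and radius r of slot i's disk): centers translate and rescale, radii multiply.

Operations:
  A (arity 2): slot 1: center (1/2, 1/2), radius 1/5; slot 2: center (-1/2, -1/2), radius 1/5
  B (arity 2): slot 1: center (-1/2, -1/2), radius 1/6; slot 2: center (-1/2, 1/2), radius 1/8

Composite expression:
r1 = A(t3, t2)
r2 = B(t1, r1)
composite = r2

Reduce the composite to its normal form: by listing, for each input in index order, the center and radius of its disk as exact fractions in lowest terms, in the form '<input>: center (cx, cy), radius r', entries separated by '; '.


t1: center (-1/2, -1/2), radius 1/6; t2: center (-9/16, 7/16), radius 1/40; t3: center (-7/16, 9/16), radius 1/40

Affine substitution under B: radii multiply and t-centers shift.
t1: after 1 affine step, its disk has center (-1/2, -1/2), radius 1/6
t3: after 2 affine steps, its disk has center (-7/16, 9/16), radius 1/40
t2: after 2 affine steps, its disk has center (-9/16, 7/16), radius 1/40


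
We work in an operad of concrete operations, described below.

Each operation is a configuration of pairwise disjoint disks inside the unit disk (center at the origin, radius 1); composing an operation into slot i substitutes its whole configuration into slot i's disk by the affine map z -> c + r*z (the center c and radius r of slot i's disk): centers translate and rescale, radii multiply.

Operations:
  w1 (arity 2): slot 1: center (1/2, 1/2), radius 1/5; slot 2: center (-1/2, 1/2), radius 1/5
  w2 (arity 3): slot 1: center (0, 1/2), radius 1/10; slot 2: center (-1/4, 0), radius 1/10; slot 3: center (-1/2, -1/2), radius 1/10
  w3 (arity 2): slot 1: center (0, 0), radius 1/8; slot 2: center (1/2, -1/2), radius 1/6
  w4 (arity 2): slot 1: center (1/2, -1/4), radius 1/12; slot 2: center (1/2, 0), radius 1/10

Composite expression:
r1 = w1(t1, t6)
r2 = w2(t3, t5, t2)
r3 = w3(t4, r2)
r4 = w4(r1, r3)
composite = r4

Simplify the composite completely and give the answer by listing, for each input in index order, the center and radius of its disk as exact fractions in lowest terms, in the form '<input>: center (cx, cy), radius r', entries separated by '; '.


Follow each t-input down from w4: c' goes to c + r*c', radius to r*r'.
t1 passes through 2 substitutions, ending at center (13/24, -5/24), radius 1/60
t6 passes through 2 substitutions, ending at center (11/24, -5/24), radius 1/60
t4 passes through 2 substitutions, ending at center (1/2, 0), radius 1/80
t3 passes through 3 substitutions, ending at center (11/20, -1/24), radius 1/600
t5 passes through 3 substitutions, ending at center (131/240, -1/20), radius 1/600
t2 passes through 3 substitutions, ending at center (13/24, -7/120), radius 1/600

t1: center (13/24, -5/24), radius 1/60; t2: center (13/24, -7/120), radius 1/600; t3: center (11/20, -1/24), radius 1/600; t4: center (1/2, 0), radius 1/80; t5: center (131/240, -1/20), radius 1/600; t6: center (11/24, -5/24), radius 1/60


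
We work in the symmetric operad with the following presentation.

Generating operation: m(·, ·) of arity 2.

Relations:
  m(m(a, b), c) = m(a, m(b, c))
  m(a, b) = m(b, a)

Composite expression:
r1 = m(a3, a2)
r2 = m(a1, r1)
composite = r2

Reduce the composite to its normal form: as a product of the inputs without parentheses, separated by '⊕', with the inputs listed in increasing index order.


Key point: m commutes, so take the a-inputs in any fixed order.
m(a3, a2) flattens to a3 ⊕ a2
m(a1, m(a3, a2)) flattens to a1 ⊕ a3 ⊕ a2
sorting the factors by input index: a1 ⊕ a2 ⊕ a3

a1 ⊕ a2 ⊕ a3


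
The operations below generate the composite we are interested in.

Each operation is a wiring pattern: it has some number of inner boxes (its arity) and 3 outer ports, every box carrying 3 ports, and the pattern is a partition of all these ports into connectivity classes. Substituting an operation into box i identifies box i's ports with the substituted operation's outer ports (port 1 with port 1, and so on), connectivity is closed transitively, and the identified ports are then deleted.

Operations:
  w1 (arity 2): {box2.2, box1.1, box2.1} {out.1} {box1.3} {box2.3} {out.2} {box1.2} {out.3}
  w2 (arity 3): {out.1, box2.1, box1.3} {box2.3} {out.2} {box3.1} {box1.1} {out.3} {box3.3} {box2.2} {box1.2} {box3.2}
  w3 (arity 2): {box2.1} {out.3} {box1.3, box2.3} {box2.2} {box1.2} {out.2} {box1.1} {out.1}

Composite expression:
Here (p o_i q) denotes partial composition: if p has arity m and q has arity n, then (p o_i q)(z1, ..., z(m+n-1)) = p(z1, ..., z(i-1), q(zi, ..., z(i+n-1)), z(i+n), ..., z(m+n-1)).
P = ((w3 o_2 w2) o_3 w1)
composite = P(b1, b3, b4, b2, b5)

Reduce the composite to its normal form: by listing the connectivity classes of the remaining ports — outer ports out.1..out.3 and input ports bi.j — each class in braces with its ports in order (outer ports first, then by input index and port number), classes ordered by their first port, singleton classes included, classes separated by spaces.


{out.1} {out.2} {out.3} {b1.1} {b1.2} {b1.3} {b2.1, b2.2, b4.1} {b2.3} {b3.1} {b3.2} {b3.3} {b4.2} {b4.3} {b5.1} {b5.2} {b5.3}

Substituting into w3 glues patterns; closure does the rest.
w1 over (b4, b2) gives {out.1} {out.2} {out.3} {b2.1, b2.2, b4.1} {b2.3} {b4.2} {b4.3}, out.j being that stage's outer ports
w2 over (b3, b4, b2, b5) gives {out.1, b3.3} {out.2} {out.3} {b2.1, b2.2, b4.1} {b2.3} {b3.1} {b3.2} {b4.2} {b4.3} {b5.1} {b5.2} {b5.3}, out.j being that stage's outer ports
w3 over (b1, b3, b4, b2, b5) gives {out.1} {out.2} {out.3} {b1.1} {b1.2} {b1.3} {b2.1, b2.2, b4.1} {b2.3} {b3.1} {b3.2} {b3.3} {b4.2} {b4.3} {b5.1} {b5.2} {b5.3}, out.j being that stage's outer ports


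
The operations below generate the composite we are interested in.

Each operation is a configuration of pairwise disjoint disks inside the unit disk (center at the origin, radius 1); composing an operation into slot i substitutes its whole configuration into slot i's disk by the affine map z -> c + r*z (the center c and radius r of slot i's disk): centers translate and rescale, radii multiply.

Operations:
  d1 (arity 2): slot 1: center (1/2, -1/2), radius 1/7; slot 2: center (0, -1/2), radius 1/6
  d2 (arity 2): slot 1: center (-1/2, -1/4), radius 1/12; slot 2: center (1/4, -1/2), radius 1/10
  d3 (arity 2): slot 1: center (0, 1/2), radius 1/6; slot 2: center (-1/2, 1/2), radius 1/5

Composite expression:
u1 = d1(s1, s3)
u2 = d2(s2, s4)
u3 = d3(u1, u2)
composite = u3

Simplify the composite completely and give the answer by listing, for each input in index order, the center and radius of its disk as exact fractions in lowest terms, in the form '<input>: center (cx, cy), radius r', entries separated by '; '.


s1: center (1/12, 5/12), radius 1/42; s2: center (-3/5, 9/20), radius 1/60; s3: center (0, 5/12), radius 1/36; s4: center (-9/20, 2/5), radius 1/50


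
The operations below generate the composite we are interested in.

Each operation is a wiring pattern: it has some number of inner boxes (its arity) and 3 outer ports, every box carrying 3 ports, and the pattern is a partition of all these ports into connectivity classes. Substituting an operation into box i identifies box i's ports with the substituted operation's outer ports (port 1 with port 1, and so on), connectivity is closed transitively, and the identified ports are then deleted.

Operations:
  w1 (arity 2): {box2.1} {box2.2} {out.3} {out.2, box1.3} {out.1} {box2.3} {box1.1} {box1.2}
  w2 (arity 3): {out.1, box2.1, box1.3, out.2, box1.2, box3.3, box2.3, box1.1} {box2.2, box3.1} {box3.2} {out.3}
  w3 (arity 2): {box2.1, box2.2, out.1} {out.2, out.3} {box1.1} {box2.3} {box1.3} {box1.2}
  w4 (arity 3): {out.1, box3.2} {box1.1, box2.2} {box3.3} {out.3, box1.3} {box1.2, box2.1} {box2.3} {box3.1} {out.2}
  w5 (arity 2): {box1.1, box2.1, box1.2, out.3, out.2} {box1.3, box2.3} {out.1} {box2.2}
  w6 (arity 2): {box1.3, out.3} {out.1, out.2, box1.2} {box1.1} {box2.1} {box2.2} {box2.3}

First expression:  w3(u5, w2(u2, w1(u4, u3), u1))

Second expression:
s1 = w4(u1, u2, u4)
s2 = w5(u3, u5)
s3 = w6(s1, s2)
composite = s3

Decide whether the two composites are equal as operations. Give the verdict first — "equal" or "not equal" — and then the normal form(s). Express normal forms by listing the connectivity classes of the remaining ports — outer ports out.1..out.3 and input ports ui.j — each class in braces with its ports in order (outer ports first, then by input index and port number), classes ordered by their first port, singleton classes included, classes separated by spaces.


not equal — first {out.1, u1.3, u2.1, u2.2, u2.3} {out.2, out.3} {u1.1, u4.3} {u1.2} {u3.1} {u3.2} {u3.3} {u4.1} {u4.2} {u5.1} {u5.2} {u5.3}, second {out.1, out.2} {out.3, u1.3} {u1.1, u2.2} {u1.2, u2.1} {u2.3} {u3.1, u3.2, u5.1} {u3.3, u5.3} {u4.1} {u4.2} {u4.3} {u5.2}


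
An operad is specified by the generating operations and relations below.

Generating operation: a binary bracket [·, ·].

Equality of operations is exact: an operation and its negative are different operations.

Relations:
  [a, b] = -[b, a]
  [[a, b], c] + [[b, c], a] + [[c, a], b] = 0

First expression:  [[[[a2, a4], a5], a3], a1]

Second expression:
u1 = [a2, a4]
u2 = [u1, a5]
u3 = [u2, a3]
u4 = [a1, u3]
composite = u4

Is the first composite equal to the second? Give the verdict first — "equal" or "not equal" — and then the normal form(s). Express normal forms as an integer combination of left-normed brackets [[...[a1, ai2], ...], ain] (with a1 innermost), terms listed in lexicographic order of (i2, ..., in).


not equal: they reduce to -[[[[a1, a2], a4], a5], a3] + [[[[a1, a3], a2], a4], a5] - [[[[a1, a3], a4], a2], a5] - [[[[a1, a3], a5], a2], a4] + [[[[a1, a3], a5], a4], a2] + [[[[a1, a4], a2], a5], a3] + [[[[a1, a5], a2], a4], a3] - [[[[a1, a5], a4], a2], a3] and [[[[a1, a2], a4], a5], a3] - [[[[a1, a3], a2], a4], a5] + [[[[a1, a3], a4], a2], a5] + [[[[a1, a3], a5], a2], a4] - [[[[a1, a3], a5], a4], a2] - [[[[a1, a4], a2], a5], a3] - [[[[a1, a5], a2], a4], a3] + [[[[a1, a5], a4], a2], a3]

In normal form, the first expression is -[[[[a1, a2], a4], a5], a3] + [[[[a1, a3], a2], a4], a5] - [[[[a1, a3], a4], a2], a5] - [[[[a1, a3], a5], a2], a4] + [[[[a1, a3], a5], a4], a2] + [[[[a1, a4], a2], a5], a3] + [[[[a1, a5], a2], a4], a3] - [[[[a1, a5], a4], a2], a3]
In normal form, the second expression is [[[[a1, a2], a4], a5], a3] - [[[[a1, a3], a2], a4], a5] + [[[[a1, a3], a4], a2], a5] + [[[[a1, a3], a5], a2], a4] - [[[[a1, a3], a5], a4], a2] - [[[[a1, a4], a2], a5], a3] - [[[[a1, a5], a2], a4], a3] + [[[[a1, a5], a4], a2], a3]
No match — not equal.


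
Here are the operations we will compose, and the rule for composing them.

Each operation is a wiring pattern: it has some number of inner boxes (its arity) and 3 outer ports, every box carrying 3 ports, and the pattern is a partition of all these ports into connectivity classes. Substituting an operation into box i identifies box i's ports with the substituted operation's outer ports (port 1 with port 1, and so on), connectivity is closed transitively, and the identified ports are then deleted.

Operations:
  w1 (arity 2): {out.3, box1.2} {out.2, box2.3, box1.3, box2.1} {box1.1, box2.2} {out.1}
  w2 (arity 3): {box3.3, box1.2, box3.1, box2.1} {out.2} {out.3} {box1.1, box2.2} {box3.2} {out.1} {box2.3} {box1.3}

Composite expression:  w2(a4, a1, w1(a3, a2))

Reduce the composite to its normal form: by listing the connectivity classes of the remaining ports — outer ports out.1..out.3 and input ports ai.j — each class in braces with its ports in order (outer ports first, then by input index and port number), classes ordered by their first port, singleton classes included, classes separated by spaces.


{out.1} {out.2} {out.3} {a1.1, a3.2, a4.2} {a1.2, a4.1} {a1.3} {a2.1, a2.3, a3.3} {a2.2, a3.1} {a4.3}

Two ports join when wires chain via w2-identified ports.
after w1, the pattern on (a3, a2) reads {out.1} {out.2, a2.1, a2.3, a3.3} {out.3, a3.2} {a2.2, a3.1} (out.j = its outer ports)
after w2, the pattern on (a4, a1, a3, a2) reads {out.1} {out.2} {out.3} {a1.1, a3.2, a4.2} {a1.2, a4.1} {a1.3} {a2.1, a2.3, a3.3} {a2.2, a3.1} {a4.3} (out.j = its outer ports)


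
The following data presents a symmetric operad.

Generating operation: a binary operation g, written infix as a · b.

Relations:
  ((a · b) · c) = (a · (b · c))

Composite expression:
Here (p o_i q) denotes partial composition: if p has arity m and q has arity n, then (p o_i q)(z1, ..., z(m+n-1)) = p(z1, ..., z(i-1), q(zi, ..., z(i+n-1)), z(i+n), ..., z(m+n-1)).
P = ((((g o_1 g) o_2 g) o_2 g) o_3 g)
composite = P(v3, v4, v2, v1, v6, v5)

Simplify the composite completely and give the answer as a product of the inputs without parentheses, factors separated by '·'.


v3 · v4 · v2 · v1 · v6 · v5

Associativity of g dissolves the nesting; only the v-input order survives.
(v2 · v1) collapses to v2 · v1
(v4 · (v2 · v1)) collapses to v4 · v2 · v1
((v4 · (v2 · v1)) · v6) collapses to v4 · v2 · v1 · v6
(v3 · ((v4 · (v2 · v1)) · v6)) collapses to v3 · v4 · v2 · v1 · v6
((v3 · ((v4 · (v2 · v1)) · v6)) · v5) collapses to v3 · v4 · v2 · v1 · v6 · v5


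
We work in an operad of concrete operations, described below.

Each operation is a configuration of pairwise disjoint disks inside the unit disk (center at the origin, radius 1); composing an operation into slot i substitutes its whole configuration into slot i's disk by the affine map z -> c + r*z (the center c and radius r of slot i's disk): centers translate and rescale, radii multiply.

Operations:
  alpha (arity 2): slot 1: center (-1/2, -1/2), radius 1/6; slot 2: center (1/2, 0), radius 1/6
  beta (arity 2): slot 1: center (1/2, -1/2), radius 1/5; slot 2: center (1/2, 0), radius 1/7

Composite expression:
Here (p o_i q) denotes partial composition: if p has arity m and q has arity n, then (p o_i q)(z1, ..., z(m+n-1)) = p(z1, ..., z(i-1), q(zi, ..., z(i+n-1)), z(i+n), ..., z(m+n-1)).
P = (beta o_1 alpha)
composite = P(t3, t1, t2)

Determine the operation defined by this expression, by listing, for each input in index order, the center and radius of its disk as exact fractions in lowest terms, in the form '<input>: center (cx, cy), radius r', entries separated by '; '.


t1: center (3/5, -1/2), radius 1/30; t2: center (1/2, 0), radius 1/7; t3: center (2/5, -3/5), radius 1/30

Affine substitution under beta: radii multiply and t-centers shift.
t3 passes through 2 substitutions, ending at center (2/5, -3/5), radius 1/30
t1 passes through 2 substitutions, ending at center (3/5, -1/2), radius 1/30
t2 passes through 1 substitution, ending at center (1/2, 0), radius 1/7


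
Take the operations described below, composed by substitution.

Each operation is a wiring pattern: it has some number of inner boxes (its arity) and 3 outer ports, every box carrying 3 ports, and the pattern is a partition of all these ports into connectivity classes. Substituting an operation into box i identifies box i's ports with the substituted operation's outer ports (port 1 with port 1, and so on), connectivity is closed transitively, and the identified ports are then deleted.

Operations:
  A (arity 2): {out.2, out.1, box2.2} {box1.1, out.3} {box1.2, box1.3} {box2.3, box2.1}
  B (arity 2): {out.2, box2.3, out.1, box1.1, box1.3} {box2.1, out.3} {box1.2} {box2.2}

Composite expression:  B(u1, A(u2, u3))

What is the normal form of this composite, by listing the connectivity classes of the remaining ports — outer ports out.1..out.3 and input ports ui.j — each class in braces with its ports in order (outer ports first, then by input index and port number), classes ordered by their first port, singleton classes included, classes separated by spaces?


{out.1, out.2, u1.1, u1.3, u2.1} {out.3, u3.2} {u1.2} {u2.2, u2.3} {u3.1, u3.3}

After gluing at B, chains via deleted ports link the u-ports.
composing A on (u2, u3), with out.j its own outer ports: {out.1, out.2, u3.2} {out.3, u2.1} {u2.2, u2.3} {u3.1, u3.3}
composing B on (u1, u2, u3), with out.j its own outer ports: {out.1, out.2, u1.1, u1.3, u2.1} {out.3, u3.2} {u1.2} {u2.2, u2.3} {u3.1, u3.3}


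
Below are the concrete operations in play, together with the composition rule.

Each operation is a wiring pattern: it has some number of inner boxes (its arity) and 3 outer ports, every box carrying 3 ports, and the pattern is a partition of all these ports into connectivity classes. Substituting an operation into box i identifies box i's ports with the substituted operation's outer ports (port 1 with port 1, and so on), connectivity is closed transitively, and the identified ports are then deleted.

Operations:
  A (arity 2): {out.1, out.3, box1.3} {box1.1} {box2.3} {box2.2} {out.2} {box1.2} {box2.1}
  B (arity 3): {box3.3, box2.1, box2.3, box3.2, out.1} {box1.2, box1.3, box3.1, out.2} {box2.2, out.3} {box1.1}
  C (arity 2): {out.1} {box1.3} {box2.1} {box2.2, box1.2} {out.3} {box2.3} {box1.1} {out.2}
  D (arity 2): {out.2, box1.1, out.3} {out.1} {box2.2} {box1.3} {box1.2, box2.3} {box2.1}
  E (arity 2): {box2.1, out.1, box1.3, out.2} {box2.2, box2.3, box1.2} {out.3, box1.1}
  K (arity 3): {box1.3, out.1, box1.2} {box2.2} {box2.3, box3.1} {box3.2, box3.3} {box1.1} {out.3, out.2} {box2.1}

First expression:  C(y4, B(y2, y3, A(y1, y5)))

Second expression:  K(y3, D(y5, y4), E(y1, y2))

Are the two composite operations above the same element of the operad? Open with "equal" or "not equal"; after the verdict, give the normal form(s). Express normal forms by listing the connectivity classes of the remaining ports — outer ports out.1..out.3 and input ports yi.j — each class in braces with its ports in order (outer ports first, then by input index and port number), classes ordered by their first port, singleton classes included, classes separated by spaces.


not equal: they reduce to {out.1} {out.2} {out.3} {y1.1} {y1.2} {y1.3, y2.2, y2.3, y3.1, y3.3, y4.2} {y2.1} {y3.2} {y4.1} {y4.3} {y5.1} {y5.2} {y5.3} and {out.1, y3.2, y3.3} {out.2, out.3} {y1.1, y1.3, y2.1, y5.1} {y1.2, y2.2, y2.3} {y3.1} {y4.1} {y4.2} {y4.3, y5.2} {y5.3}

In normal form, the first expression is {out.1} {out.2} {out.3} {y1.1} {y1.2} {y1.3, y2.2, y2.3, y3.1, y3.3, y4.2} {y2.1} {y3.2} {y4.1} {y4.3} {y5.1} {y5.2} {y5.3}
In normal form, the second expression is {out.1, y3.2, y3.3} {out.2, out.3} {y1.1, y1.3, y2.1, y5.1} {y1.2, y2.2, y2.3} {y3.1} {y4.1} {y4.2} {y4.3, y5.2} {y5.3}
Different reductions; not equal.


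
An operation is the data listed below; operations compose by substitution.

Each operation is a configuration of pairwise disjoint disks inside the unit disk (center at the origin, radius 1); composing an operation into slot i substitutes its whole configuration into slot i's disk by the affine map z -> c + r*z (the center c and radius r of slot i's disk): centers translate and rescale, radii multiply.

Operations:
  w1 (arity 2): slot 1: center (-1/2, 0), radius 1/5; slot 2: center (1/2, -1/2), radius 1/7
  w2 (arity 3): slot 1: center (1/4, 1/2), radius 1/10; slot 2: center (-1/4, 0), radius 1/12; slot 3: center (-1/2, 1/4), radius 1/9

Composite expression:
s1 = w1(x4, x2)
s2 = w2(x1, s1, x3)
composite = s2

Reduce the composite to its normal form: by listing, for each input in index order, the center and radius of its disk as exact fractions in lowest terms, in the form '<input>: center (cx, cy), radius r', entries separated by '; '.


Below w2, radii multiply path by path; the x-disk centers shift.
x1: after 1 affine step, its disk has center (1/4, 1/2), radius 1/10
x4: after 2 affine steps, its disk has center (-7/24, 0), radius 1/60
x2: after 2 affine steps, its disk has center (-5/24, -1/24), radius 1/84
x3: after 1 affine step, its disk has center (-1/2, 1/4), radius 1/9

x1: center (1/4, 1/2), radius 1/10; x2: center (-5/24, -1/24), radius 1/84; x3: center (-1/2, 1/4), radius 1/9; x4: center (-7/24, 0), radius 1/60


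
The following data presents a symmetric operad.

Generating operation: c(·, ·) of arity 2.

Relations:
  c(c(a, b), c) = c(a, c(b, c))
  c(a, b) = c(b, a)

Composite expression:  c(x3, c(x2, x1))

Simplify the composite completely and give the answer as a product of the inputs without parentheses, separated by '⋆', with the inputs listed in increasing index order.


With c associative and commutative, the x-input set is all that matters.
c(x2, x1) collapses to x2 ⋆ x1
c(x3, c(x2, x1)) collapses to x3 ⋆ x2 ⋆ x1
putting the inputs in ascending order: x1 ⋆ x2 ⋆ x3

x1 ⋆ x2 ⋆ x3


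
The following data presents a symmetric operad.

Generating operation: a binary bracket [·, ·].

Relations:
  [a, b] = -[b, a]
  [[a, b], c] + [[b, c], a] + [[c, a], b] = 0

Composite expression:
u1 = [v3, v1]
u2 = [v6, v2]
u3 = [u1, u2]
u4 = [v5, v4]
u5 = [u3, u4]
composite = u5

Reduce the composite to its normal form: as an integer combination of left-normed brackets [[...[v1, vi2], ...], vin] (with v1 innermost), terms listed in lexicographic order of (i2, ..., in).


-[[[[[v1, v3], v2], v6], v4], v5] + [[[[[v1, v3], v2], v6], v5], v4] + [[[[[v1, v3], v6], v2], v4], v5] - [[[[[v1, v3], v6], v2], v5], v4]

A multilinear Lie element is pinned by v1-initial words (v1 innermost).
Composite bracket: [[[v3, v1], [v6, v2]], [v5, v4]]
The bracket unfolds into 32 signed words via [a, b] = ab - ba (2^5 = 32).
Only words starting with v1 matter:
  v1v3v2v6v4v5 (sign -1) contributes -[[[[[v1, v3], v2], v6], v4], v5]
  v1v3v2v6v5v4 (sign +1) contributes +[[[[[v1, v3], v2], v6], v5], v4]
  v1v3v6v2v4v5 (sign +1) contributes +[[[[[v1, v3], v6], v2], v4], v5]
  v1v3v6v2v5v4 (sign -1) contributes -[[[[[v1, v3], v6], v2], v5], v4]


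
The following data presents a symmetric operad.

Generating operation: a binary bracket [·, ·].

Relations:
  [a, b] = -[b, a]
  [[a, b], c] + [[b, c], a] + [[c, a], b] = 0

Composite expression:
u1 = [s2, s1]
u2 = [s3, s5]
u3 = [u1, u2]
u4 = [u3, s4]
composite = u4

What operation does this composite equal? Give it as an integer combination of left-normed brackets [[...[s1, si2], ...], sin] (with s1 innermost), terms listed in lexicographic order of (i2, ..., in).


-[[[[s1, s2], s3], s5], s4] + [[[[s1, s2], s5], s3], s4]


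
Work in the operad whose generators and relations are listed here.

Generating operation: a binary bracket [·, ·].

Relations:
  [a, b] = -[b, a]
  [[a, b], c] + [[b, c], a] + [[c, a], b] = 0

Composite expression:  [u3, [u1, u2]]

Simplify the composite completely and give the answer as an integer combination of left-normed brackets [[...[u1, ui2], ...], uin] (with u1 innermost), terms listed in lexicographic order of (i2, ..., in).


-[[u1, u2], u3]

Antisymmetry and Jacobi reduce to u1-anchored left-normed brackets.
Composite bracket: [u3, [u1, u2]]
Under [a, b] = ab - ba we get 4 signed associative words (2^2 = 4).
Keep just the words that open with u1:
  u1u2u3 (sign -1) contributes -[[u1, u2], u3]


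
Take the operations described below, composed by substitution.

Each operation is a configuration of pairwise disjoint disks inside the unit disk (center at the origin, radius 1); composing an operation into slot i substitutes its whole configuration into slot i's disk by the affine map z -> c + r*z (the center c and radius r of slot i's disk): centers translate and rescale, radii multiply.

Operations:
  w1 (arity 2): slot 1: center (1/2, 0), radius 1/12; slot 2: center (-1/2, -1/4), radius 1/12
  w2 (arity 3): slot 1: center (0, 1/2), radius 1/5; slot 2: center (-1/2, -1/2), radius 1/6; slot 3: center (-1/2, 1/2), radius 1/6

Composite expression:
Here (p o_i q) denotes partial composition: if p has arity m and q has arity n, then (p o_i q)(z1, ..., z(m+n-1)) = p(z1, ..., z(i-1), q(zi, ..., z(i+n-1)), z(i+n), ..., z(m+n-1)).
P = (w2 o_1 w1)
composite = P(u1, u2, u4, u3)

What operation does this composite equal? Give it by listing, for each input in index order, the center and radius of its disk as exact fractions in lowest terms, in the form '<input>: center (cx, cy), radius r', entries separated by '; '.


u1: center (1/10, 1/2), radius 1/60; u2: center (-1/10, 9/20), radius 1/60; u3: center (-1/2, 1/2), radius 1/6; u4: center (-1/2, -1/2), radius 1/6


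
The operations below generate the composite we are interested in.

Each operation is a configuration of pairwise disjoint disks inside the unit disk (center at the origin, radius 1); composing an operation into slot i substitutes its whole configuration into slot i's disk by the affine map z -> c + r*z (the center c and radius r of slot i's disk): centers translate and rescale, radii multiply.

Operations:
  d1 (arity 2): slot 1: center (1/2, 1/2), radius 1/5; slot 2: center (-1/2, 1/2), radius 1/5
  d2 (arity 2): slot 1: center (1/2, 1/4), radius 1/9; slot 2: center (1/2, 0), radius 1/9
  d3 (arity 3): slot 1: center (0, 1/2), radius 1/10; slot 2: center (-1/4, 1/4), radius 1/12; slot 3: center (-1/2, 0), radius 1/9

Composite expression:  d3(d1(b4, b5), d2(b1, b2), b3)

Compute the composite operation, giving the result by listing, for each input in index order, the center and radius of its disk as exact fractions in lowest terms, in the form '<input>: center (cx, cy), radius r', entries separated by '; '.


b1: center (-5/24, 13/48), radius 1/108; b2: center (-5/24, 1/4), radius 1/108; b3: center (-1/2, 0), radius 1/9; b4: center (1/20, 11/20), radius 1/50; b5: center (-1/20, 11/20), radius 1/50

Only the slot chain above each b matters under d3; compose those maps.
tracing b4 down its 2-map path: center (1/20, 11/20), radius 1/50
tracing b5 down its 2-map path: center (-1/20, 11/20), radius 1/50
tracing b1 down its 2-map path: center (-5/24, 13/48), radius 1/108
tracing b2 down its 2-map path: center (-5/24, 1/4), radius 1/108
tracing b3 down its 1-map path: center (-1/2, 0), radius 1/9


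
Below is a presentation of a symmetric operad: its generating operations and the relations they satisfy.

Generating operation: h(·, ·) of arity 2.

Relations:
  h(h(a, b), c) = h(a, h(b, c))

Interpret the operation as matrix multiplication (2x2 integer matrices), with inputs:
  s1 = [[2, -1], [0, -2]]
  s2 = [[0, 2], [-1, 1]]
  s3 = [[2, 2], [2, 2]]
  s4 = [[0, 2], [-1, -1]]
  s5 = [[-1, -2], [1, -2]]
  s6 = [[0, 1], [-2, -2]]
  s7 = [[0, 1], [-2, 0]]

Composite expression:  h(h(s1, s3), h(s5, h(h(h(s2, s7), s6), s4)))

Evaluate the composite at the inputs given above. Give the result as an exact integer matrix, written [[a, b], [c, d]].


[[0, -32], [0, 64]]

h(s1, s3) = [[2, 2], [-4, -4]]
h(s2, s7) = [[-4, 0], [-2, -1]]
h(h(s2, s7), s6) = [[0, -4], [2, 0]]
h(h(h(s2, s7), s6), s4) = [[4, 4], [0, 4]]
h(s5, h(h(h(s2, s7), s6), s4)) = [[-4, -12], [4, -4]]
h(h(s1, s3), h(s5, h(h(h(s2, s7), s6), s4))) = [[0, -32], [0, 64]]


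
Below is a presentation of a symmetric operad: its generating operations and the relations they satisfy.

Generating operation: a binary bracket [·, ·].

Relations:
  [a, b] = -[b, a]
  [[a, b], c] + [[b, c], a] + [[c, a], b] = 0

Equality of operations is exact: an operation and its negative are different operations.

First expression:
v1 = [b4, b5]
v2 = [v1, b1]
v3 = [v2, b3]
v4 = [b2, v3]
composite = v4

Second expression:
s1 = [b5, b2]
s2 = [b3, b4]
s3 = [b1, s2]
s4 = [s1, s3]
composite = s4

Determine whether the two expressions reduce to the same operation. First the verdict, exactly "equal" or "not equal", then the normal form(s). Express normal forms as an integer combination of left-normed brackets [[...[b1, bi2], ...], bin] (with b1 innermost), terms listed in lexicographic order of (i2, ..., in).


not equal — first [[[[b1, b4], b5], b3], b2] - [[[[b1, b5], b4], b3], b2], second [[[[b1, b3], b4], b2], b5] - [[[[b1, b3], b4], b5], b2] - [[[[b1, b4], b3], b2], b5] + [[[[b1, b4], b3], b5], b2]


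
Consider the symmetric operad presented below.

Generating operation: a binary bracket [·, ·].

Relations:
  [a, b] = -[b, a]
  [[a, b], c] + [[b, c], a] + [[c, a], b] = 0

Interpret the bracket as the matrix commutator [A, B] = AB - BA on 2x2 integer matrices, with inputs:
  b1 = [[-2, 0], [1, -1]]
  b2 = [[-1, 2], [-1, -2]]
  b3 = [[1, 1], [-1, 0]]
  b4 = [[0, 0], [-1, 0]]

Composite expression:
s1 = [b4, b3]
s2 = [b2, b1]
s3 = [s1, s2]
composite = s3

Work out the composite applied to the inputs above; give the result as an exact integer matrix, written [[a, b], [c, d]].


[[2, 4], [-4, -2]]

[b4, b3] = [[1, 0], [-1, -1]]
[b2, b1] = [[2, 2], [0, -2]]
[[b4, b3], [b2, b1]] = [[2, 4], [-4, -2]]


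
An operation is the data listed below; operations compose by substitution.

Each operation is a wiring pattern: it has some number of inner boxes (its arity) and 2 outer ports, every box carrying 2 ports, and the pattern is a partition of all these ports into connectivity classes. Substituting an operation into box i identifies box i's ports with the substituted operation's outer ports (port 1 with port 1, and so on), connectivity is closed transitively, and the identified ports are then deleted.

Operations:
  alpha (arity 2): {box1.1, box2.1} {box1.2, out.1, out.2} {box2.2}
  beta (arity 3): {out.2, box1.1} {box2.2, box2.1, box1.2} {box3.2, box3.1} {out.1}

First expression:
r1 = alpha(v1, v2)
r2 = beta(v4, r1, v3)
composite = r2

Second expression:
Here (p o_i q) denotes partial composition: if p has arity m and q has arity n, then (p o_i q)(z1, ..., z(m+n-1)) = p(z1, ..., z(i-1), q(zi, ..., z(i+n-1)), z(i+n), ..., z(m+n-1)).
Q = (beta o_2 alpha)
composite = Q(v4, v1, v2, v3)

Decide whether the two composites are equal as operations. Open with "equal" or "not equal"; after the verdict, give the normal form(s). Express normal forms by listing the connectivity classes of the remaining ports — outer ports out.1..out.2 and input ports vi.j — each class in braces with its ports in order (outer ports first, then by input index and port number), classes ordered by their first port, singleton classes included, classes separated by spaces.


The first composite normalizes to {out.1} {out.2, v4.1} {v1.1, v2.1} {v1.2, v4.2} {v2.2} {v3.1, v3.2}
The second composite normalizes to {out.1} {out.2, v4.1} {v1.1, v2.1} {v1.2, v4.2} {v2.2} {v3.1, v3.2}
The normal forms match — equal.

equal; the common form is {out.1} {out.2, v4.1} {v1.1, v2.1} {v1.2, v4.2} {v2.2} {v3.1, v3.2}
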